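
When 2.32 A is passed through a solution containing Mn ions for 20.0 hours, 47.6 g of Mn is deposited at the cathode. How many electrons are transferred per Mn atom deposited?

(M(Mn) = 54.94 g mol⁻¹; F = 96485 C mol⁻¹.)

2

Q = I·t = 2.320 A × 72000 s = 167000 C, so n(e⁻) = 167000/96485 = 1.731 mol.
n(Mn) deposited = 47.6 / 54.94 = 0.8664 mol.
Electrons per atom = n(e⁻)/n(Mn) = 1.731 / 0.8664 = 2.00 ≈ 2, so the ion is Mn²⁺.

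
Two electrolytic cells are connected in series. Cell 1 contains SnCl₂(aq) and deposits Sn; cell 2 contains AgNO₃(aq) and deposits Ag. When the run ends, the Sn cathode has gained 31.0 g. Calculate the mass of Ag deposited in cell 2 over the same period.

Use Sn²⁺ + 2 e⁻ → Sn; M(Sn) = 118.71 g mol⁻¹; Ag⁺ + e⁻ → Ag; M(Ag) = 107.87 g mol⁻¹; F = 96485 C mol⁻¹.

56.3 g

n(Sn) = 31.0 / 118.71 = 0.2611 mol.
Since Sn²⁺ + 2 e⁻ → Sn, n(e⁻) passed = 2 × 0.2611 = 0.5223 mol.
Cells in series carry the same charge, so the same 0.5223 mol of electrons passes through cell 2.
Ag⁺ + e⁻ → Ag, so n(Ag) = 0.5223 / 1 = 0.5223 mol.
m(Ag) = 0.5223 × 107.87 = 56.3 g.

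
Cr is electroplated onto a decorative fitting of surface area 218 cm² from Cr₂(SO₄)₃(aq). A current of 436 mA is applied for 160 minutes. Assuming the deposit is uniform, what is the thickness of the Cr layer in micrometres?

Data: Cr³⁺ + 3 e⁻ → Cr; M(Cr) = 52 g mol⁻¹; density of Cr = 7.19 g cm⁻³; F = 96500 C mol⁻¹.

4.80 μm

Q = I·t = 0.4360 × 9600.0 = 4186 C; n(e⁻) = 0.04337 mol.
n(Cr) = n(e⁻)/3 = 0.01446 mol, so m = 0.01446 × 52 = 0.7518 g.
Volume = m/ρ = 0.7518 / 7.19 = 0.1046 cm³.
Thickness = V/A = 0.1046 / 218 = 4.80 × 10⁻⁴ cm = 4.80 μm.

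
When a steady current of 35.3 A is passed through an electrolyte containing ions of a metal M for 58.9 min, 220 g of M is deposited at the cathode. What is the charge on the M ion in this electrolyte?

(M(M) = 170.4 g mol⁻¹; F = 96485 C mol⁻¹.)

+1

Q = I·t = 35.30 A × 3534.0 s = 124800 C, so n(e⁻) = 124800/96485 = 1.293 mol.
n(M) deposited = 220 / 170.4 = 1.291 mol.
Electrons per atom = n(e⁻)/n(M) = 1.293 / 1.291 = 1.00 ≈ 1, so the ion is M⁺.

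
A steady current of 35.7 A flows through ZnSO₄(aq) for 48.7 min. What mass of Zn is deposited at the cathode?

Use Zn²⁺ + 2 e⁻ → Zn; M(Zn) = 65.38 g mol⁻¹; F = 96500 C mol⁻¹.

35.3 g

Q = I·t = 35.70 A × 2922.0 s = 104300 C.
n(e⁻) = Q/F = 104300 / 96500 = 1.081 mol.
Zn²⁺ + 2 e⁻ → Zn, so n(Zn) = n(e⁻)/2 = 0.5405 mol.
m = n·M = 0.5405 × 65.38 = 35.3 g.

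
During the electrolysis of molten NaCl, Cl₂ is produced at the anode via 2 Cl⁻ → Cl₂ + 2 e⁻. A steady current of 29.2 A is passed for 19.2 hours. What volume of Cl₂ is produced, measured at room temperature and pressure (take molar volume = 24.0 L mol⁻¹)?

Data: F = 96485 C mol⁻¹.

251 L

Q = I·t = 29.20 A × 69120 s = 2018000 C.
n(e⁻) = Q/F = 2018000 / 96485 = 20.92 mol.
2 electrons are transferred per Cl₂ molecule, so n(Cl₂) = 20.92 / 2 = 10.46 mol.
V = n × V_m = 10.46 × 24.0 = 251 L.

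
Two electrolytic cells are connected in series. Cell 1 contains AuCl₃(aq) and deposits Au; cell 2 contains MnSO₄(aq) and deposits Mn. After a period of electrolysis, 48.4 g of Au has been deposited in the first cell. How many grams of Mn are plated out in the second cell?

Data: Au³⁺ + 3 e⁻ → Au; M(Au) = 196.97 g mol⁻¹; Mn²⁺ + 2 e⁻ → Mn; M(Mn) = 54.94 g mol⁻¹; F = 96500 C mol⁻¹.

20.3 g

n(Au) = 48.4 / 196.97 = 0.2457 mol.
Since Au³⁺ + 3 e⁻ → Au, n(e⁻) passed = 3 × 0.2457 = 0.7372 mol.
Cells in series carry the same charge, so the same 0.7372 mol of electrons passes through cell 2.
Mn²⁺ + 2 e⁻ → Mn, so n(Mn) = 0.7372 / 2 = 0.3686 mol.
m(Mn) = 0.3686 × 54.94 = 20.3 g.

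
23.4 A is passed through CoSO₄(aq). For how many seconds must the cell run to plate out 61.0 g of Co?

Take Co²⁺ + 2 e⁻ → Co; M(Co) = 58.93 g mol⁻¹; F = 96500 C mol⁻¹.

n(Co) = m/M = 61.0 / 58.93 = 1.035 mol.
Each Co atom requires 2 electrons, so n(e⁻) = 2 × 1.035 = 2.070 mol.
Q = n(e⁻)·F = 2.070 × 96500 = 199800 C.
t = Q/I = 199800 / 23.40 A = 8538 s.

8540 s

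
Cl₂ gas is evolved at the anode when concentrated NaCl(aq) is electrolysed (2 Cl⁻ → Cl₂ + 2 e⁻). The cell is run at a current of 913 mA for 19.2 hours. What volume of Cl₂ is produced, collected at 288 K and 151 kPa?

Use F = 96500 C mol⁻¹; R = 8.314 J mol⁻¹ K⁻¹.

5.18 L

Q = I·t = 0.9130 A × 69120 s = 63110 C.
n(e⁻) = Q/F = 63110 / 96500 = 0.6540 mol.
2 electrons are transferred per Cl₂ molecule, so n(Cl₂) = 0.6540 / 2 = 0.3270 mol.
V = nRT/P = (0.3270 × 8.314 × 288) / (151 × 10³ Pa) = 0.00518 m³ = 5.18 L.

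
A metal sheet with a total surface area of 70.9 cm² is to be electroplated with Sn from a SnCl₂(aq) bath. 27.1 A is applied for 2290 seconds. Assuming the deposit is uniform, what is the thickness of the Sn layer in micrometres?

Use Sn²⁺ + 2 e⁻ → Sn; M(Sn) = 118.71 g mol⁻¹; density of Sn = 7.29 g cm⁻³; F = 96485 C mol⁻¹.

Q = I·t = 27.10 × 2290.0 = 62060 C; n(e⁻) = 0.6432 mol.
n(Sn) = n(e⁻)/2 = 0.3216 mol, so m = 0.3216 × 118.71 = 38.18 g.
Volume = m/ρ = 38.18 / 7.29 = 5.237 cm³.
Thickness = V/A = 5.237 / 70.9 = 0.0739 cm = 739 μm.

739 μm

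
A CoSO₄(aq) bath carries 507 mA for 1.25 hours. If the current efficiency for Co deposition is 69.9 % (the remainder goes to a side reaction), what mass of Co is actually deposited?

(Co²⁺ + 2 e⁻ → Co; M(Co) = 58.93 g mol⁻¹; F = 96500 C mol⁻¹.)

0.487 g

Q = I·t = 0.5070 × 4500.0 = 2282 C.
n(e⁻) = 2282/96500 = 0.02364 mol; theoretically n(Co) = 0.02364/2 = 0.01182 mol, m_theo = 0.6966 g.
At 69.9 % efficiency, m_actual = 0.699 × 0.6966 = 0.487 g.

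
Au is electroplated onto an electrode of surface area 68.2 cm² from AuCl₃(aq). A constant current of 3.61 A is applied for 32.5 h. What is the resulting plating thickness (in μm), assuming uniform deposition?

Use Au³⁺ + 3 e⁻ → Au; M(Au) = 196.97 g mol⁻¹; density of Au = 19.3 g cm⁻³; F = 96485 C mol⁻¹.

2180 μm

Q = I·t = 3.610 × 117000 = 422400 C; n(e⁻) = 4.378 mol.
n(Au) = n(e⁻)/3 = 1.459 mol, so m = 1.459 × 196.97 = 287.4 g.
Volume = m/ρ = 287.4 / 19.3 = 14.89 cm³.
Thickness = V/A = 14.89 / 68.2 = 0.218 cm = 2180 μm.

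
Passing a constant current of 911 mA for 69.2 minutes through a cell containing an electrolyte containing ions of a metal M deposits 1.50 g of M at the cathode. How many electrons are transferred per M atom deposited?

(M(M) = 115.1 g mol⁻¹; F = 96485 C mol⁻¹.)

3

Q = I·t = 0.9110 A × 4152.0 s = 3782 C, so n(e⁻) = 3782/96485 = 0.03920 mol.
n(M) deposited = 1.50 / 115.1 = 0.01303 mol.
Electrons per atom = n(e⁻)/n(M) = 0.03920 / 0.01303 = 3.01 ≈ 3, so the ion is M³⁺.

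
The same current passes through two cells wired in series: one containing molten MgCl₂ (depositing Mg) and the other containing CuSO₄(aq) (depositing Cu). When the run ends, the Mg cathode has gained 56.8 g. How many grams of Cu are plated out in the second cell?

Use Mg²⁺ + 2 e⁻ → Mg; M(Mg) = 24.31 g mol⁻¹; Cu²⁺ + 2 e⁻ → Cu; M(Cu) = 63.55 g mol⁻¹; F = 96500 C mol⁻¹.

148 g

n(Mg) = 56.8 / 24.31 = 2.336 mol.
Since Mg²⁺ + 2 e⁻ → Mg, n(e⁻) passed = 2 × 2.336 = 4.673 mol.
Cells in series carry the same charge, so the same 4.673 mol of electrons passes through cell 2.
Cu²⁺ + 2 e⁻ → Cu, so n(Cu) = 4.673 / 2 = 2.336 mol.
m(Cu) = 2.336 × 63.55 = 148 g.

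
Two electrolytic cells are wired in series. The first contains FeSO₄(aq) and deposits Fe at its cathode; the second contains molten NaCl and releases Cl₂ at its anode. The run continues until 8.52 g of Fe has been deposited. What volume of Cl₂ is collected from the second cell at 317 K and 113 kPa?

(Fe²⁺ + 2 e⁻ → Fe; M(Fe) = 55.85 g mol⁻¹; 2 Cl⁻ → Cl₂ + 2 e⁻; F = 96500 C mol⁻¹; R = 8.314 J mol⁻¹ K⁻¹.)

3.56 L

n(Fe) = 8.52 / 55.85 = 0.1526 mol, so n(e⁻) = 2 × 0.1526 = 0.3051 mol.
The cells are in series, so the same 0.3051 mol of electrons passes through the second cell.
2 Cl⁻ → Cl₂ + 2 e⁻ — 2 mol e⁻ per mol Cl₂, so n(Cl₂) = 0.3051/2 = 0.1526 mol.
V = nRT/P = (0.1526 × 8.314 × 317) / (113 × 10³) = 0.00356 m³ = 3.56 L.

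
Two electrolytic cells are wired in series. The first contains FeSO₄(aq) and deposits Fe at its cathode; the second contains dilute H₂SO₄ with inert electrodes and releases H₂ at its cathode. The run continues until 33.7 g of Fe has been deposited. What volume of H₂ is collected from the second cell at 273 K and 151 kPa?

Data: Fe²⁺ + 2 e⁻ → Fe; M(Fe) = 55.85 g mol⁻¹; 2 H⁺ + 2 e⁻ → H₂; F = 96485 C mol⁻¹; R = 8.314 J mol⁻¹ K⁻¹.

n(Fe) = 33.7 / 55.85 = 0.6034 mol, so n(e⁻) = 2 × 0.6034 = 1.207 mol.
The cells are in series, so the same 1.207 mol of electrons passes through the second cell.
2 H⁺ + 2 e⁻ → H₂ — 2 mol e⁻ per mol H₂, so n(H₂) = 1.207/2 = 0.6034 mol.
V = nRT/P = (0.6034 × 8.314 × 273) / (151 × 10³) = 0.00907 m³ = 9.07 L.

9.07 L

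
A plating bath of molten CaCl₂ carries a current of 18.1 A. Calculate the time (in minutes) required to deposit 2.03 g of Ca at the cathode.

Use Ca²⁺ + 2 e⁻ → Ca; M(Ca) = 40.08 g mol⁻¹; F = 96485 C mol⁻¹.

9.00 min

n(Ca) = m/M = 2.03 / 40.08 = 0.05065 mol.
Each Ca atom requires 2 electrons, so n(e⁻) = 2 × 0.05065 = 0.1013 mol.
Q = n(e⁻)·F = 0.1013 × 96485 = 9774 C.
t = Q/I = 9774 / 18.10 A = 540.0 s = 9.00 min.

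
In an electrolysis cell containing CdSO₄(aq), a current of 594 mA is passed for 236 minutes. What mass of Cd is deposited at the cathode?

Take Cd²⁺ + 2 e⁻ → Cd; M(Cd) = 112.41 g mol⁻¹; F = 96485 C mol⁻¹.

4.90 g

Q = I·t = 0.5940 A × 14160 s = 8411 C.
n(e⁻) = Q/F = 8411 / 96485 = 0.08717 mol.
Cd²⁺ + 2 e⁻ → Cd, so n(Cd) = n(e⁻)/2 = 0.04359 mol.
m = n·M = 0.04359 × 112.41 = 4.90 g.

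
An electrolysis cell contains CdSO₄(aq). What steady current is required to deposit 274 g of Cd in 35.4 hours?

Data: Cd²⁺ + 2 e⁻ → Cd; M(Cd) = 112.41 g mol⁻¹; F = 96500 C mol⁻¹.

3.69 A

n(Cd) = 274 / 112.41 = 2.438 mol.
n(e⁻) = 2 × 2.438 = 4.875 mol.
Q = n(e⁻)·F = 4.875 × 96500 = 470400 C.
I = Q/t = 470400 / 127440 s = 3.69 A.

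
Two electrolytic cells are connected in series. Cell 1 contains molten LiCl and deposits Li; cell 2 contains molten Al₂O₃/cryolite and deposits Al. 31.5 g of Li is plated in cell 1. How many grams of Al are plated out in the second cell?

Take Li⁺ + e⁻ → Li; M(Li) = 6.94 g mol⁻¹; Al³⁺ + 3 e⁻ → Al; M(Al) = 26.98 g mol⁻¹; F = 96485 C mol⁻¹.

n(Li) = 31.5 / 6.94 = 4.539 mol.
Since Li⁺ + e⁻ → Li, n(e⁻) passed = 1 × 4.539 = 4.539 mol.
Cells in series carry the same charge, so the same 4.539 mol of electrons passes through cell 2.
Al³⁺ + 3 e⁻ → Al, so n(Al) = 4.539 / 3 = 1.513 mol.
m(Al) = 1.513 × 26.98 = 40.8 g.

40.8 g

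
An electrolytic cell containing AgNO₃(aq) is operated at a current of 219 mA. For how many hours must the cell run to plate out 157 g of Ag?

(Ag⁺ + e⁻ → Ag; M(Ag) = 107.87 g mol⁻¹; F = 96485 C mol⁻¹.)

178 h

n(Ag) = m/M = 157 / 107.87 = 1.455 mol.
Each Ag atom requires 1 electron, so n(e⁻) = 1 × 1.455 = 1.455 mol.
Q = n(e⁻)·F = 1.455 × 96485 = 140400 C.
t = Q/I = 140400 / 0.2190 A = 641200 s = 178 h.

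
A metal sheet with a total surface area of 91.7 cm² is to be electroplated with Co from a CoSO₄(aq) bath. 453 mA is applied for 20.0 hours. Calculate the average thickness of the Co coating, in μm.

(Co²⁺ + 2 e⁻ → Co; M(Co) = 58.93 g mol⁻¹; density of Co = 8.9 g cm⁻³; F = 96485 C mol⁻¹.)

Q = I·t = 0.4530 × 72000 = 32620 C; n(e⁻) = 0.3380 mol.
n(Co) = n(e⁻)/2 = 0.1690 mol, so m = 0.1690 × 58.93 = 9.960 g.
Volume = m/ρ = 9.960 / 8.9 = 1.119 cm³.
Thickness = V/A = 1.119 / 91.7 = 0.0122 cm = 122 μm.

122 μm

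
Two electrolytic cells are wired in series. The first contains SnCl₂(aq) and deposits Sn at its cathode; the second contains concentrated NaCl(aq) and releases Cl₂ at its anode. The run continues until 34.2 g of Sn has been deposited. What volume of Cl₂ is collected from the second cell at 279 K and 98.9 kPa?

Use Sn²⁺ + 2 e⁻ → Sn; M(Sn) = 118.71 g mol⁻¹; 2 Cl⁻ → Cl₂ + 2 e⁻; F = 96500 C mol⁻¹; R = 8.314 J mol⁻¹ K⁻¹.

6.76 L

n(Sn) = 34.2 / 118.71 = 0.2881 mol, so n(e⁻) = 2 × 0.2881 = 0.5762 mol.
The cells are in series, so the same 0.5762 mol of electrons passes through the second cell.
2 Cl⁻ → Cl₂ + 2 e⁻ — 2 mol e⁻ per mol Cl₂, so n(Cl₂) = 0.5762/2 = 0.2881 mol.
V = nRT/P = (0.2881 × 8.314 × 279) / (98.9 × 10³) = 0.00676 m³ = 6.76 L.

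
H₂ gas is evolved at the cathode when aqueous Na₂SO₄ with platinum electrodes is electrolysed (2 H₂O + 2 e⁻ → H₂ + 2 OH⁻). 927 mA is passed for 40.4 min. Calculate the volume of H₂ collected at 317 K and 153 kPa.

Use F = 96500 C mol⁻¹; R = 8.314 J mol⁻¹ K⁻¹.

0.201 L

Q = I·t = 0.9270 A × 2424.0 s = 2247 C.
n(e⁻) = Q/F = 2247 / 96500 = 0.02329 mol.
2 electrons are transferred per H₂ molecule, so n(H₂) = 0.02329 / 2 = 0.01164 mol.
V = nRT/P = (0.01164 × 8.314 × 317) / (153 × 10³ Pa) = 2.01 × 10⁻⁴ m³ = 0.201 L.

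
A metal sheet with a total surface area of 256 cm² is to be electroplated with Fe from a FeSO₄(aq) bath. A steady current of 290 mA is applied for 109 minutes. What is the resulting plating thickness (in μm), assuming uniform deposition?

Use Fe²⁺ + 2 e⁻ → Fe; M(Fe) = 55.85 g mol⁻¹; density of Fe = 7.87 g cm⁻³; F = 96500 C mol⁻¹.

2.72 μm

Q = I·t = 0.2900 × 6540.0 = 1897 C; n(e⁻) = 0.01965 mol.
n(Fe) = n(e⁻)/2 = 0.009827 mol, so m = 0.009827 × 55.85 = 0.5488 g.
Volume = m/ρ = 0.5488 / 7.87 = 0.06974 cm³.
Thickness = V/A = 0.06974 / 256 = 2.72 × 10⁻⁴ cm = 2.72 μm.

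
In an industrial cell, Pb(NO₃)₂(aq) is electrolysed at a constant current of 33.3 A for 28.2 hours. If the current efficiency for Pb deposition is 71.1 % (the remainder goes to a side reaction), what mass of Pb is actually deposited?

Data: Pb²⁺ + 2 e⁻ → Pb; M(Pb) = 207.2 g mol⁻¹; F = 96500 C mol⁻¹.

2580 g

Q = I·t = 33.30 × 101520 = 3381000 C.
n(e⁻) = 3381000/96500 = 35.03 mol; theoretically n(Pb) = 35.03/2 = 17.52 mol, m_theo = 3629 g.
At 71.1 % efficiency, m_actual = 0.711 × 3629 = 2580 g.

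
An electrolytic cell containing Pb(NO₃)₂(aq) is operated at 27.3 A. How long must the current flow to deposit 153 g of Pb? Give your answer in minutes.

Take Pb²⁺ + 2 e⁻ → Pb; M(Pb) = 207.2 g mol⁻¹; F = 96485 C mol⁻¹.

87.0 min

n(Pb) = m/M = 153 / 207.2 = 0.7384 mol.
Each Pb atom requires 2 electrons, so n(e⁻) = 2 × 0.7384 = 1.477 mol.
Q = n(e⁻)·F = 1.477 × 96485 = 142500 C.
t = Q/I = 142500 / 27.30 A = 5219 s = 87.0 min.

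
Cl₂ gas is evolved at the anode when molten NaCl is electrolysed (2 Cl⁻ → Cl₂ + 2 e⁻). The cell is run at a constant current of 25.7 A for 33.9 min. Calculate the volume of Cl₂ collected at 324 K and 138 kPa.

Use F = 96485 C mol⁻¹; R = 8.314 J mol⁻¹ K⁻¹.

Q = I·t = 25.70 A × 2034.0 s = 52270 C.
n(e⁻) = Q/F = 52270 / 96485 = 0.5418 mol.
2 electrons are transferred per Cl₂ molecule, so n(Cl₂) = 0.5418 / 2 = 0.2709 mol.
V = nRT/P = (0.2709 × 8.314 × 324) / (138 × 10³ Pa) = 0.00529 m³ = 5.29 L.

5.29 L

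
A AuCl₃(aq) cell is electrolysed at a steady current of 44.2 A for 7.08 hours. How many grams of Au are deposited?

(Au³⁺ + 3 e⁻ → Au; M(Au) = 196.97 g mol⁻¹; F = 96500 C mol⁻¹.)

Q = I·t = 44.20 A × 25488 s = 1127000 C.
n(e⁻) = Q/F = 1127000 / 96500 = 11.67 mol.
Au³⁺ + 3 e⁻ → Au, so n(Au) = n(e⁻)/3 = 3.891 mol.
m = n·M = 3.891 × 196.97 = 766 g.

766 g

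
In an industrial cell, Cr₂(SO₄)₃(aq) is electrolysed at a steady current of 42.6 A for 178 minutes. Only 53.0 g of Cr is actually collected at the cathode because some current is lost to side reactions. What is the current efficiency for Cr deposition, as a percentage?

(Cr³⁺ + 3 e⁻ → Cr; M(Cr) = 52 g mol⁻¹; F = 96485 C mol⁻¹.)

Q = I·t = 42.60 × 10680 = 455000 C; n(e⁻) = 455000/96485 = 4.715 mol.
Theoretical n(Cr) = n(e⁻)/3 = 1.572 mol, i.e. m_theo = 1.572 × 52 = 81.73 g.
Efficiency = m_actual / m_theo = 53.0 / 81.73 = 64.8 %.

64.8 %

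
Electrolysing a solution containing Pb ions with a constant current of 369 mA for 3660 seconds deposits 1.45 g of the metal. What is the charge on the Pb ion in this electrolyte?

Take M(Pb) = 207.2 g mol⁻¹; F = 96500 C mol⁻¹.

Q = I·t = 0.3690 A × 3660.0 s = 1351 C, so n(e⁻) = 1351/96500 = 0.01400 mol.
n(Pb) deposited = 1.45 / 207.2 = 0.006998 mol.
Electrons per atom = n(e⁻)/n(Pb) = 0.01400 / 0.006998 = 2.00 ≈ 2, so the ion is Pb²⁺.

+2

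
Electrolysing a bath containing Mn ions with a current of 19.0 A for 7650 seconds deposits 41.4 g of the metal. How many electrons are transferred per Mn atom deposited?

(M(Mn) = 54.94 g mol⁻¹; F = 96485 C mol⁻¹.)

2

Q = I·t = 19.00 A × 7650.0 s = 145400 C, so n(e⁻) = 145400/96485 = 1.506 mol.
n(Mn) deposited = 41.4 / 54.94 = 0.7535 mol.
Electrons per atom = n(e⁻)/n(Mn) = 1.506 / 0.7535 = 2.00 ≈ 2, so the ion is Mn²⁺.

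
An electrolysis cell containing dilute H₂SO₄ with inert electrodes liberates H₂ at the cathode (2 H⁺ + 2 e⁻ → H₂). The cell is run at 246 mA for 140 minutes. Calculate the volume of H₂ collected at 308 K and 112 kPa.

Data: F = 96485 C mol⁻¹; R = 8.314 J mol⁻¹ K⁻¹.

0.245 L

Q = I·t = 0.2460 A × 8400.0 s = 2066 C.
n(e⁻) = Q/F = 2066 / 96485 = 0.02142 mol.
2 electrons are transferred per H₂ molecule, so n(H₂) = 0.02142 / 2 = 0.01071 mol.
V = nRT/P = (0.01071 × 8.314 × 308) / (112 × 10³ Pa) = 2.45 × 10⁻⁴ m³ = 0.245 L.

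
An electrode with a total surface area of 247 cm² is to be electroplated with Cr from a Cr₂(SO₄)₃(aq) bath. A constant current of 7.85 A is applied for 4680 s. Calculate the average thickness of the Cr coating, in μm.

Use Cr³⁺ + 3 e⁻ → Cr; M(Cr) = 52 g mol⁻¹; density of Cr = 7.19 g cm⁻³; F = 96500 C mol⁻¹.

Q = I·t = 7.850 × 4680.0 = 36740 C; n(e⁻) = 0.3807 mol.
n(Cr) = n(e⁻)/3 = 0.1269 mol, so m = 0.1269 × 52 = 6.599 g.
Volume = m/ρ = 6.599 / 7.19 = 0.9178 cm³.
Thickness = V/A = 0.9178 / 247 = 0.00372 cm = 37.2 μm.

37.2 μm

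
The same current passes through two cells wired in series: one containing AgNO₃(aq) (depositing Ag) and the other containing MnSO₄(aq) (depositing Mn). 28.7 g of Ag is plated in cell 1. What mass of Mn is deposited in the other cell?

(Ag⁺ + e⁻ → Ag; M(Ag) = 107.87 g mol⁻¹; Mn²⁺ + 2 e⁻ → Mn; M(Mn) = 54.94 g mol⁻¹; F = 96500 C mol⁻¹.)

7.31 g

n(Ag) = 28.7 / 107.87 = 0.2661 mol.
Since Ag⁺ + e⁻ → Ag, n(e⁻) passed = 1 × 0.2661 = 0.2661 mol.
Cells in series carry the same charge, so the same 0.2661 mol of electrons passes through cell 2.
Mn²⁺ + 2 e⁻ → Mn, so n(Mn) = 0.2661 / 2 = 0.1330 mol.
m(Mn) = 0.1330 × 54.94 = 7.31 g.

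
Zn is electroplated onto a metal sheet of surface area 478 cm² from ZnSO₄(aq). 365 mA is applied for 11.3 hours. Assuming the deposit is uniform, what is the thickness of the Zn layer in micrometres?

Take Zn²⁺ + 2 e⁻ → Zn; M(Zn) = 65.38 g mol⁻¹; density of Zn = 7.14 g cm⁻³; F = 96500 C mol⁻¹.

Q = I·t = 0.3650 × 40680 = 14850 C; n(e⁻) = 0.1539 mol.
n(Zn) = n(e⁻)/2 = 0.07693 mol, so m = 0.07693 × 65.38 = 5.030 g.
Volume = m/ρ = 5.030 / 7.14 = 0.7045 cm³.
Thickness = V/A = 0.7045 / 478 = 0.00147 cm = 14.7 μm.

14.7 μm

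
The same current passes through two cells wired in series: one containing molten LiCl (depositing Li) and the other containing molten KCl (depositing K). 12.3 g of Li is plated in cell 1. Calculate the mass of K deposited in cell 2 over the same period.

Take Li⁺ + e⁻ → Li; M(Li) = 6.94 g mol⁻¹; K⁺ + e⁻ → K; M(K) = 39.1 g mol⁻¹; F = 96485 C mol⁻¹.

n(Li) = 12.3 / 6.94 = 1.772 mol.
Since Li⁺ + e⁻ → Li, n(e⁻) passed = 1 × 1.772 = 1.772 mol.
Cells in series carry the same charge, so the same 1.772 mol of electrons passes through cell 2.
K⁺ + e⁻ → K, so n(K) = 1.772 / 1 = 1.772 mol.
m(K) = 1.772 × 39.1 = 69.3 g.

69.3 g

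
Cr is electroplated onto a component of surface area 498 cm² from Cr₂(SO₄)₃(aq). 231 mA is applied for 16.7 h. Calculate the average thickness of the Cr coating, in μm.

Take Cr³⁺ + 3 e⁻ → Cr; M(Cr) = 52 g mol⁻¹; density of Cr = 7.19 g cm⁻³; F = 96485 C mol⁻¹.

Q = I·t = 0.2310 × 60120 = 13890 C; n(e⁻) = 0.1439 mol.
n(Cr) = n(e⁻)/3 = 0.04798 mol, so m = 0.04798 × 52 = 2.495 g.
Volume = m/ρ = 2.495 / 7.19 = 0.3470 cm³.
Thickness = V/A = 0.3470 / 498 = 6.97 × 10⁻⁴ cm = 6.97 μm.

6.97 μm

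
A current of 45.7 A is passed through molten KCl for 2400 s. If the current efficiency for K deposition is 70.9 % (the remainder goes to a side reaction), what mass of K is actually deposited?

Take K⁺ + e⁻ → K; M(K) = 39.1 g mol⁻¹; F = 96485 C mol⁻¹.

Q = I·t = 45.70 × 2400.0 = 109700 C.
n(e⁻) = 109700/96485 = 1.137 mol; theoretically n(K) = 1.137/1 = 1.137 mol, m_theo = 44.45 g.
At 70.9 % efficiency, m_actual = 0.709 × 44.45 = 31.5 g.

31.5 g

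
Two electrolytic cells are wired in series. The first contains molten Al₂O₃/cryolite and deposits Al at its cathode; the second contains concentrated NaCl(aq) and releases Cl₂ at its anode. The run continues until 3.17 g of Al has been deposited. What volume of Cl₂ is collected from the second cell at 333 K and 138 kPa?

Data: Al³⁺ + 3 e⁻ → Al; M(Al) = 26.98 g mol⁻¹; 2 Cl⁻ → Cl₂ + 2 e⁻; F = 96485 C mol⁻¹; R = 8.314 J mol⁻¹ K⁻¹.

3.54 L

n(Al) = 3.17 / 26.98 = 0.1175 mol, so n(e⁻) = 3 × 0.1175 = 0.3525 mol.
The cells are in series, so the same 0.3525 mol of electrons passes through the second cell.
2 Cl⁻ → Cl₂ + 2 e⁻ — 2 mol e⁻ per mol Cl₂, so n(Cl₂) = 0.3525/2 = 0.1762 mol.
V = nRT/P = (0.1762 × 8.314 × 333) / (138 × 10³) = 0.00354 m³ = 3.54 L.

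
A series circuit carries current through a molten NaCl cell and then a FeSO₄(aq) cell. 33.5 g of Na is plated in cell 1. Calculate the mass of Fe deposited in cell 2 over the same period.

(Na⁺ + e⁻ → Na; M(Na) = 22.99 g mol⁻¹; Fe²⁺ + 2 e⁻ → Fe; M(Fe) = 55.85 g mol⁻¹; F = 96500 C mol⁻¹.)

40.7 g

n(Na) = 33.5 / 22.99 = 1.457 mol.
Since Na⁺ + e⁻ → Na, n(e⁻) passed = 1 × 1.457 = 1.457 mol.
Cells in series carry the same charge, so the same 1.457 mol of electrons passes through cell 2.
Fe²⁺ + 2 e⁻ → Fe, so n(Fe) = 1.457 / 2 = 0.7286 mol.
m(Fe) = 0.7286 × 55.85 = 40.7 g.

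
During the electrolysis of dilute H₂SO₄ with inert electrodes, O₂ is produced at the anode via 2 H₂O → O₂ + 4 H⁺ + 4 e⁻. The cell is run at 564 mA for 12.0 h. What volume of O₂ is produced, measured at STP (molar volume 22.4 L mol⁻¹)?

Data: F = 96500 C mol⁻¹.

1.41 L

Q = I·t = 0.5640 A × 43200 s = 24360 C.
n(e⁻) = Q/F = 24360 / 96500 = 0.2525 mol.
4 electrons are transferred per O₂ molecule, so n(O₂) = 0.2525 / 4 = 0.06312 mol.
V = n × V_m = 0.06312 × 22.4 = 1.41 L.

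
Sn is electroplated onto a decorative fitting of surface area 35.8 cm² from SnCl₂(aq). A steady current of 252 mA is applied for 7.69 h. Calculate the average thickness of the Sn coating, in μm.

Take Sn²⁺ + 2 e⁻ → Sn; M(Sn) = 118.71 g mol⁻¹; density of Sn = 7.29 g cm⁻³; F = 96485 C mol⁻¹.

Q = I·t = 0.2520 × 27684 = 6976 C; n(e⁻) = 0.07231 mol.
n(Sn) = n(e⁻)/2 = 0.03615 mol, so m = 0.03615 × 118.71 = 4.292 g.
Volume = m/ρ = 4.292 / 7.29 = 0.5887 cm³.
Thickness = V/A = 0.5887 / 35.8 = 0.0164 cm = 164 μm.

164 μm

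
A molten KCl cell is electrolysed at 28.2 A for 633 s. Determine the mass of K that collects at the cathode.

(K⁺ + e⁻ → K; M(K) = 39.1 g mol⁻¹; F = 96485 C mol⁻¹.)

7.23 g

Q = I·t = 28.20 A × 633.00 s = 17850 C.
n(e⁻) = Q/F = 17850 / 96485 = 0.1850 mol.
K⁺ + e⁻ → K, so n(K) = n(e⁻)/1 = 0.1850 mol.
m = n·M = 0.1850 × 39.1 = 7.23 g.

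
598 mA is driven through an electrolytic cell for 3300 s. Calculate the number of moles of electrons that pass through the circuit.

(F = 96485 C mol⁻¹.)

0.0205 mol

Q = I·t = 0.5980 A × 3300.0 s = 1973 C.
n(e⁻) = Q/F = 1973 / 96485 = 0.0205 mol.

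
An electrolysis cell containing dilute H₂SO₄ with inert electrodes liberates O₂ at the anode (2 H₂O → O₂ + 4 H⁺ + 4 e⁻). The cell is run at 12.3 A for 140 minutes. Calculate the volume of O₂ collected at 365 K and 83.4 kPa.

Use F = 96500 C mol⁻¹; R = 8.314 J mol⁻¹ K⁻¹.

Q = I·t = 12.30 A × 8400.0 s = 103300 C.
n(e⁻) = Q/F = 103300 / 96500 = 1.071 mol.
4 electrons are transferred per O₂ molecule, so n(O₂) = 1.071 / 4 = 0.2677 mol.
V = nRT/P = (0.2677 × 8.314 × 365) / (83.4 × 10³ Pa) = 0.00974 m³ = 9.74 L.

9.74 L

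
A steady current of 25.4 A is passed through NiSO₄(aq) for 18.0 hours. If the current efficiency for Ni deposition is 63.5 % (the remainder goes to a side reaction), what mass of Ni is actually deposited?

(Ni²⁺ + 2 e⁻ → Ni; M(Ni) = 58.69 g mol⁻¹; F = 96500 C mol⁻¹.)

Q = I·t = 25.40 × 64800 = 1646000 C.
n(e⁻) = 1646000/96500 = 17.06 mol; theoretically n(Ni) = 17.06/2 = 8.528 mol, m_theo = 500.5 g.
At 63.5 % efficiency, m_actual = 0.635 × 500.5 = 318 g.

318 g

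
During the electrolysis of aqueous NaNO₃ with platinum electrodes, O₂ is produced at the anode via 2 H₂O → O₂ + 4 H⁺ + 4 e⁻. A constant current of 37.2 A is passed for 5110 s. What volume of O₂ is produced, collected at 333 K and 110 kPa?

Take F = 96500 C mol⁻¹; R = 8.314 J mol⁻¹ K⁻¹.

Q = I·t = 37.20 A × 5110.0 s = 190100 C.
n(e⁻) = Q/F = 190100 / 96500 = 1.970 mol.
4 electrons are transferred per O₂ molecule, so n(O₂) = 1.970 / 4 = 0.4925 mol.
V = nRT/P = (0.4925 × 8.314 × 333) / (110 × 10³ Pa) = 0.0124 m³ = 12.4 L.

12.4 L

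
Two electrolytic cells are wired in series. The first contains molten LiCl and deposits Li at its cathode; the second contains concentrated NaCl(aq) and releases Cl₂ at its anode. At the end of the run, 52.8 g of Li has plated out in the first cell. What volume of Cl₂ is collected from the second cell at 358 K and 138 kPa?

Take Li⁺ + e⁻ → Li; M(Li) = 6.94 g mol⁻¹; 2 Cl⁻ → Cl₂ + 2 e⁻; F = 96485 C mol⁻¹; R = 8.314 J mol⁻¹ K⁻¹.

n(Li) = 52.8 / 6.94 = 7.608 mol, so n(e⁻) = 1 × 7.608 = 7.608 mol.
The cells are in series, so the same 7.608 mol of electrons passes through the second cell.
2 Cl⁻ → Cl₂ + 2 e⁻ — 2 mol e⁻ per mol Cl₂, so n(Cl₂) = 7.608/2 = 3.804 mol.
V = nRT/P = (3.804 × 8.314 × 358) / (138 × 10³) = 0.0820 m³ = 82.0 L.

82.0 L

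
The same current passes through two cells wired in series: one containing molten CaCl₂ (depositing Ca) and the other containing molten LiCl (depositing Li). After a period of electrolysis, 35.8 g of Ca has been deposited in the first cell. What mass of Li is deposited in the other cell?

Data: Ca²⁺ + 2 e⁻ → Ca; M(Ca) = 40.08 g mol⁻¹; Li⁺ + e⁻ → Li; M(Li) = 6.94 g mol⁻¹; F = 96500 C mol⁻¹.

12.4 g

n(Ca) = 35.8 / 40.08 = 0.8932 mol.
Since Ca²⁺ + 2 e⁻ → Ca, n(e⁻) passed = 2 × 0.8932 = 1.786 mol.
Cells in series carry the same charge, so the same 1.786 mol of electrons passes through cell 2.
Li⁺ + e⁻ → Li, so n(Li) = 1.786 / 1 = 1.786 mol.
m(Li) = 1.786 × 6.94 = 12.4 g.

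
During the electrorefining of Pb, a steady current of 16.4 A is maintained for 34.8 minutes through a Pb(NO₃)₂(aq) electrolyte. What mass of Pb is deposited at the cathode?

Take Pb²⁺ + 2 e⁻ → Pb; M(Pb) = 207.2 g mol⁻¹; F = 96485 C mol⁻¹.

Q = I·t = 16.40 A × 2088.0 s = 34240 C.
n(e⁻) = Q/F = 34240 / 96485 = 0.3549 mol.
Pb²⁺ + 2 e⁻ → Pb, so n(Pb) = n(e⁻)/2 = 0.1775 mol.
m = n·M = 0.1775 × 207.2 = 36.8 g.

36.8 g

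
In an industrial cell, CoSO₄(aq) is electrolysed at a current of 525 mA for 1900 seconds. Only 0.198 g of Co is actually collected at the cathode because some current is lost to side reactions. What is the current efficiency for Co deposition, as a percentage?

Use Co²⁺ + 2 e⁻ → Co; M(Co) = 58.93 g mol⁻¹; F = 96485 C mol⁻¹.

65.0 %

Q = I·t = 0.5250 × 1900.0 = 997.5 C; n(e⁻) = 997.5/96485 = 0.01034 mol.
Theoretical n(Co) = n(e⁻)/2 = 0.005169 mol, i.e. m_theo = 0.005169 × 58.93 = 0.3046 g.
Efficiency = m_actual / m_theo = 0.198 / 0.3046 = 65.0 %.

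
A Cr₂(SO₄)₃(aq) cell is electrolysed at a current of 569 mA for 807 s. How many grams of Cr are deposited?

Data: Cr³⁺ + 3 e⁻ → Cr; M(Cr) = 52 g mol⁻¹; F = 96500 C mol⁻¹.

Q = I·t = 0.5690 A × 807.00 s = 459.2 C.
n(e⁻) = Q/F = 459.2 / 96500 = 0.004758 mol.
Cr³⁺ + 3 e⁻ → Cr, so n(Cr) = n(e⁻)/3 = 0.001586 mol.
m = n·M = 0.001586 × 52 = 0.0825 g.

0.0825 g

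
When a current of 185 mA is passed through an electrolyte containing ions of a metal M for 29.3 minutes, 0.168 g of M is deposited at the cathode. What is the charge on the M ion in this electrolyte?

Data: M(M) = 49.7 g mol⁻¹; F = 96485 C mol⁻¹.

Q = I·t = 0.1850 A × 1758.0 s = 325.2 C, so n(e⁻) = 325.2/96485 = 0.003371 mol.
n(M) deposited = 0.168 / 49.7 = 0.003380 mol.
Electrons per atom = n(e⁻)/n(M) = 0.003371 / 0.003380 = 0.997 ≈ 1, so the ion is M⁺.

+1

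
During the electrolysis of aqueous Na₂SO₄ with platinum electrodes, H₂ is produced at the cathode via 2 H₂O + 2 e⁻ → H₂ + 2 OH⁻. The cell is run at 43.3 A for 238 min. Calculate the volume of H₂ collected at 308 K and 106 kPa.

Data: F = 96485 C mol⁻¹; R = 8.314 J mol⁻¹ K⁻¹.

77.4 L

Q = I·t = 43.30 A × 14280 s = 618300 C.
n(e⁻) = Q/F = 618300 / 96485 = 6.408 mol.
2 electrons are transferred per H₂ molecule, so n(H₂) = 6.408 / 2 = 3.204 mol.
V = nRT/P = (3.204 × 8.314 × 308) / (106 × 10³ Pa) = 0.0774 m³ = 77.4 L.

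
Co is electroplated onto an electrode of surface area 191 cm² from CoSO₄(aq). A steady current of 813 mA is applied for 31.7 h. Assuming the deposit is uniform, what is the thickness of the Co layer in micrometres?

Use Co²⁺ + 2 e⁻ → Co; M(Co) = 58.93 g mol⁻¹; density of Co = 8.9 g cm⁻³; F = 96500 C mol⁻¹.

Q = I·t = 0.8130 × 114120 = 92780 C; n(e⁻) = 0.9614 mol.
n(Co) = n(e⁻)/2 = 0.4807 mol, so m = 0.4807 × 58.93 = 28.33 g.
Volume = m/ρ = 28.33 / 8.9 = 3.183 cm³.
Thickness = V/A = 3.183 / 191 = 0.0167 cm = 167 μm.

167 μm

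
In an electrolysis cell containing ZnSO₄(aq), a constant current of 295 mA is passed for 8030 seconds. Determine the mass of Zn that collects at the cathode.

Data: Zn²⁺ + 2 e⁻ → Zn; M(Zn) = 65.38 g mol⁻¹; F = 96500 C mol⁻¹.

Q = I·t = 0.2950 A × 8030.0 s = 2369 C.
n(e⁻) = Q/F = 2369 / 96500 = 0.02455 mol.
Zn²⁺ + 2 e⁻ → Zn, so n(Zn) = n(e⁻)/2 = 0.01227 mol.
m = n·M = 0.01227 × 65.38 = 0.802 g.

0.802 g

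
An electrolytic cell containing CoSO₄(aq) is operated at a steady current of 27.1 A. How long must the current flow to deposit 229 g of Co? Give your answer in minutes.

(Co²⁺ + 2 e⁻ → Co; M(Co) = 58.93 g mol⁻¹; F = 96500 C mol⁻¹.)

461 min

n(Co) = m/M = 229 / 58.93 = 3.886 mol.
Each Co atom requires 2 electrons, so n(e⁻) = 2 × 3.886 = 7.772 mol.
Q = n(e⁻)·F = 7.772 × 96500 = 750000 C.
t = Q/I = 750000 / 27.10 A = 27670 s = 461 min.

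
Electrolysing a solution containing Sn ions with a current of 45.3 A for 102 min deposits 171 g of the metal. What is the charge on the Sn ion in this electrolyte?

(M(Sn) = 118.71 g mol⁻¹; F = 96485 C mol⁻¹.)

Q = I·t = 45.30 A × 6120.0 s = 277200 C, so n(e⁻) = 277200/96485 = 2.873 mol.
n(Sn) deposited = 171 / 118.71 = 1.440 mol.
Electrons per atom = n(e⁻)/n(Sn) = 2.873 / 1.440 = 1.99 ≈ 2, so the ion is Sn²⁺.

+2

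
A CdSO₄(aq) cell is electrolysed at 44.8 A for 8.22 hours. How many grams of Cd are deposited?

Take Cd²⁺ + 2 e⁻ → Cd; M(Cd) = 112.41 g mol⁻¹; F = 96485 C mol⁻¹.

772 g

Q = I·t = 44.80 A × 29592 s = 1326000 C.
n(e⁻) = Q/F = 1326000 / 96485 = 13.74 mol.
Cd²⁺ + 2 e⁻ → Cd, so n(Cd) = n(e⁻)/2 = 6.870 mol.
m = n·M = 6.870 × 112.41 = 772 g.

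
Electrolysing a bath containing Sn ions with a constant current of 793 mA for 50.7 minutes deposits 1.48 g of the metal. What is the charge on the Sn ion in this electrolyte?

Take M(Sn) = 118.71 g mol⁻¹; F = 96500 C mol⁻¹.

+2

Q = I·t = 0.7930 A × 3042.0 s = 2412 C, so n(e⁻) = 2412/96500 = 0.02500 mol.
n(Sn) deposited = 1.48 / 118.71 = 0.01247 mol.
Electrons per atom = n(e⁻)/n(Sn) = 0.02500 / 0.01247 = 2.01 ≈ 2, so the ion is Sn²⁺.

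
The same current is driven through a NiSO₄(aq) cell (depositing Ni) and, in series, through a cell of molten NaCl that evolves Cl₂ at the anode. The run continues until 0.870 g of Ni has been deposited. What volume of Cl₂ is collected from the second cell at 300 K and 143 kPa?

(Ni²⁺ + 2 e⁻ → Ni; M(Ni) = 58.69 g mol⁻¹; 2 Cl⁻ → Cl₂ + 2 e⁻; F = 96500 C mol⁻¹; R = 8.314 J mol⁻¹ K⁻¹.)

n(Ni) = 0.870 / 58.69 = 0.01482 mol, so n(e⁻) = 2 × 0.01482 = 0.02965 mol.
The cells are in series, so the same 0.02965 mol of electrons passes through the second cell.
2 Cl⁻ → Cl₂ + 2 e⁻ — 2 mol e⁻ per mol Cl₂, so n(Cl₂) = 0.02965/2 = 0.01482 mol.
V = nRT/P = (0.01482 × 8.314 × 300) / (143 × 10³) = 2.59 × 10⁻⁴ m³ = 0.259 L.

0.259 L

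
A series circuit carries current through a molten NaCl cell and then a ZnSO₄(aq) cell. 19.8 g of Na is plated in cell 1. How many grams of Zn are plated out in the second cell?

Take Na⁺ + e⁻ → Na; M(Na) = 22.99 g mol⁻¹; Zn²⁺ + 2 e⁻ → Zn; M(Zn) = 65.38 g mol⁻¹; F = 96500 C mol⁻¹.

n(Na) = 19.8 / 22.99 = 0.8612 mol.
Since Na⁺ + e⁻ → Na, n(e⁻) passed = 1 × 0.8612 = 0.8612 mol.
Cells in series carry the same charge, so the same 0.8612 mol of electrons passes through cell 2.
Zn²⁺ + 2 e⁻ → Zn, so n(Zn) = 0.8612 / 2 = 0.4306 mol.
m(Zn) = 0.4306 × 65.38 = 28.2 g.

28.2 g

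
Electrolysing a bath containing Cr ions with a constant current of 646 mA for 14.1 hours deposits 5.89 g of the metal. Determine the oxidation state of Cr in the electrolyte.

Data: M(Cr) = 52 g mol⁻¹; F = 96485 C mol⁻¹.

+3

Q = I·t = 0.6460 A × 50760 s = 32790 C, so n(e⁻) = 32790/96485 = 0.3399 mol.
n(Cr) deposited = 5.89 / 52 = 0.1133 mol.
Electrons per atom = n(e⁻)/n(Cr) = 0.3399 / 0.1133 = 3.00 ≈ 3, so the ion is Cr³⁺.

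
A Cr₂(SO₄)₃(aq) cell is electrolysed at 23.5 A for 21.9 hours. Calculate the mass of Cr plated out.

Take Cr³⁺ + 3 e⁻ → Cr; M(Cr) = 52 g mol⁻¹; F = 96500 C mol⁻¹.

Q = I·t = 23.50 A × 78840 s = 1853000 C.
n(e⁻) = Q/F = 1853000 / 96500 = 19.20 mol.
Cr³⁺ + 3 e⁻ → Cr, so n(Cr) = n(e⁻)/3 = 6.400 mol.
m = n·M = 6.400 × 52 = 333 g.

333 g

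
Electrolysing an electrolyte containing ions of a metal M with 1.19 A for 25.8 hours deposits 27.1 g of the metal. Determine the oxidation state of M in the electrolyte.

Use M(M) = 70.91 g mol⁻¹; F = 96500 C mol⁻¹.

Q = I·t = 1.190 A × 92880 s = 110500 C, so n(e⁻) = 110500/96500 = 1.145 mol.
n(M) deposited = 27.1 / 70.91 = 0.3822 mol.
Electrons per atom = n(e⁻)/n(M) = 1.145 / 0.3822 = 3.00 ≈ 3, so the ion is M³⁺.

+3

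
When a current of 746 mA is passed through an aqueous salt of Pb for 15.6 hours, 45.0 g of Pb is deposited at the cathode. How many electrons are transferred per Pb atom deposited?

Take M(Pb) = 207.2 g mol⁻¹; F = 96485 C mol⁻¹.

Q = I·t = 0.7460 A × 56160 s = 41900 C, so n(e⁻) = 41900/96485 = 0.4342 mol.
n(Pb) deposited = 45.0 / 207.2 = 0.2172 mol.
Electrons per atom = n(e⁻)/n(Pb) = 0.4342 / 0.2172 = 2.00 ≈ 2, so the ion is Pb²⁺.

2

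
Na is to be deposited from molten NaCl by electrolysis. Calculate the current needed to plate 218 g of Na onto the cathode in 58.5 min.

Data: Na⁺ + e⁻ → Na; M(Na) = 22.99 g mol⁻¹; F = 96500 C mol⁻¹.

n(Na) = 218 / 22.99 = 9.482 mol.
n(e⁻) = 1 × 9.482 = 9.482 mol.
Q = n(e⁻)·F = 9.482 × 96500 = 915100 C.
I = Q/t = 915100 / 3510.0 s = 261 A.

261 A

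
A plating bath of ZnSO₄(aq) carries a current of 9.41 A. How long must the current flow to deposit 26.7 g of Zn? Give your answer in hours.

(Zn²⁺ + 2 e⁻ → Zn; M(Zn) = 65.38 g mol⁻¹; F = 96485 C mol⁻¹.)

2.33 h

n(Zn) = m/M = 26.7 / 65.38 = 0.4084 mol.
Each Zn atom requires 2 electrons, so n(e⁻) = 2 × 0.4084 = 0.8168 mol.
Q = n(e⁻)·F = 0.8168 × 96485 = 78810 C.
t = Q/I = 78810 / 9.410 A = 8375 s = 2.33 h.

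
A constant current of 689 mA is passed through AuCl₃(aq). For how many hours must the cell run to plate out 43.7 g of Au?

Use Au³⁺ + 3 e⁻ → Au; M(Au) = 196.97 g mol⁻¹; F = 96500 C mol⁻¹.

n(Au) = m/M = 43.7 / 196.97 = 0.2219 mol.
Each Au atom requires 3 electrons, so n(e⁻) = 3 × 0.2219 = 0.6656 mol.
Q = n(e⁻)·F = 0.6656 × 96500 = 64230 C.
t = Q/I = 64230 / 0.6890 A = 93220 s = 25.9 h.

25.9 h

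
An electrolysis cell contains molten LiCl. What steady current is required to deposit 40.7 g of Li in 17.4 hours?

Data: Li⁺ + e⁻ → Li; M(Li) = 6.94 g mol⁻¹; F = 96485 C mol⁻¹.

n(Li) = 40.7 / 6.94 = 5.865 mol.
n(e⁻) = 1 × 5.865 = 5.865 mol.
Q = n(e⁻)·F = 5.865 × 96485 = 565800 C.
I = Q/t = 565800 / 62640 s = 9.03 A.

9.03 A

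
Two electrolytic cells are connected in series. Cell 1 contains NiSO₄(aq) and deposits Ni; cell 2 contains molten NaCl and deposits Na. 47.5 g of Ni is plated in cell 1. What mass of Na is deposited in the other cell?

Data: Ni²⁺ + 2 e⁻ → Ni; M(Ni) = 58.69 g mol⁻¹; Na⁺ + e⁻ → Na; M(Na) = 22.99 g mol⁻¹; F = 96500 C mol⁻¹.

37.2 g

n(Ni) = 47.5 / 58.69 = 0.8093 mol.
Since Ni²⁺ + 2 e⁻ → Ni, n(e⁻) passed = 2 × 0.8093 = 1.619 mol.
Cells in series carry the same charge, so the same 1.619 mol of electrons passes through cell 2.
Na⁺ + e⁻ → Na, so n(Na) = 1.619 / 1 = 1.619 mol.
m(Na) = 1.619 × 22.99 = 37.2 g.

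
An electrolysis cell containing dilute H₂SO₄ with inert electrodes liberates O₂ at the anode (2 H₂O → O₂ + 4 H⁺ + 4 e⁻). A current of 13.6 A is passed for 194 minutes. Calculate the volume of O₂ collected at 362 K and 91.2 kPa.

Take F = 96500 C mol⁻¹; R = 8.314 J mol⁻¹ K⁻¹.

Q = I·t = 13.60 A × 11640 s = 158300 C.
n(e⁻) = Q/F = 158300 / 96500 = 1.640 mol.
4 electrons are transferred per O₂ molecule, so n(O₂) = 1.640 / 4 = 0.4101 mol.
V = nRT/P = (0.4101 × 8.314 × 362) / (91.2 × 10³ Pa) = 0.0135 m³ = 13.5 L.

13.5 L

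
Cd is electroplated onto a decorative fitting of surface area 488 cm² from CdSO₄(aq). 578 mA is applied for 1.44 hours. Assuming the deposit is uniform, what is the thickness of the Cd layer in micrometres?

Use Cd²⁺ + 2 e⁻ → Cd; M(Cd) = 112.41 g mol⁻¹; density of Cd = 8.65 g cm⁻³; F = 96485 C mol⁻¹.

Q = I·t = 0.5780 × 5184.0 = 2996 C; n(e⁻) = 0.03106 mol.
n(Cd) = n(e⁻)/2 = 0.01553 mol, so m = 0.01553 × 112.41 = 1.745 g.
Volume = m/ρ = 1.745 / 8.65 = 0.2018 cm³.
Thickness = V/A = 0.2018 / 488 = 4.13 × 10⁻⁴ cm = 4.13 μm.

4.13 μm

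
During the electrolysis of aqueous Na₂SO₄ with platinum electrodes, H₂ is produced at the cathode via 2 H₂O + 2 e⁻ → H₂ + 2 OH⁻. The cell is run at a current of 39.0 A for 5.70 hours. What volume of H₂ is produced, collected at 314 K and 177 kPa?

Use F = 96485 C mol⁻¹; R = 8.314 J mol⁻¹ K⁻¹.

61.2 L

Q = I·t = 39.00 A × 20520 s = 800300 C.
n(e⁻) = Q/F = 800300 / 96485 = 8.294 mol.
2 electrons are transferred per H₂ molecule, so n(H₂) = 8.294 / 2 = 4.147 mol.
V = nRT/P = (4.147 × 8.314 × 314) / (177 × 10³ Pa) = 0.0612 m³ = 61.2 L.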